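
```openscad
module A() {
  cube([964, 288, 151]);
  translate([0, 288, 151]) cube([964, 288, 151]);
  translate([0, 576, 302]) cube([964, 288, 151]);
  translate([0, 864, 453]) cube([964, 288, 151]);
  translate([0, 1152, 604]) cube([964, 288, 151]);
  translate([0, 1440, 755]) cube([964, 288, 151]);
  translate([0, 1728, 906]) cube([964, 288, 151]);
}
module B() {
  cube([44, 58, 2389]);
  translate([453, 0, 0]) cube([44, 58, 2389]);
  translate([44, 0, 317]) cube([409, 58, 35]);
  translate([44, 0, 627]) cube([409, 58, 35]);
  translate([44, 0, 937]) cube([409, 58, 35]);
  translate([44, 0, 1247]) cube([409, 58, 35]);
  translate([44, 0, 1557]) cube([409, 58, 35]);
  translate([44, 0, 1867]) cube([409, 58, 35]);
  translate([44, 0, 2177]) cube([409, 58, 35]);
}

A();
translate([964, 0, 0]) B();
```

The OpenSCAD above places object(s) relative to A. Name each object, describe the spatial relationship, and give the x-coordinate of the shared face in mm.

The staircase's +x face and the ladder's −x face are both at x = 964 mm.

A is a staircase. B is a ladder. The ladder is against the staircase's +x side, with their −y faces flush. The x-coordinate of the shared face is 964 mm.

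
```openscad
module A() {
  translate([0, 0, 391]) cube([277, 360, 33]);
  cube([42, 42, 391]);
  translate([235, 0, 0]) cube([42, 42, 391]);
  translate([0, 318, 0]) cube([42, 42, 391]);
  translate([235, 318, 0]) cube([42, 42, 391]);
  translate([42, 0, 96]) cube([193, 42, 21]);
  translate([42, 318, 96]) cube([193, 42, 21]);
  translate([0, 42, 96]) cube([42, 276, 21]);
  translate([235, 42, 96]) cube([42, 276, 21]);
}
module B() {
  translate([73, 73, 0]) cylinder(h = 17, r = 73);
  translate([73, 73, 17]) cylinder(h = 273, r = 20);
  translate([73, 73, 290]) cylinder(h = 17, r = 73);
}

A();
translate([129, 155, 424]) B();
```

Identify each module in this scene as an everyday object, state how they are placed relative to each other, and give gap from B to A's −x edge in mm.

The spool's min-x is at 129; the stool's min-x is 0; gap = 129 mm.

A is a stool. B is a spool. The spool is on top of the stool. The gap from the spool to the stool's −x edge is 129 mm.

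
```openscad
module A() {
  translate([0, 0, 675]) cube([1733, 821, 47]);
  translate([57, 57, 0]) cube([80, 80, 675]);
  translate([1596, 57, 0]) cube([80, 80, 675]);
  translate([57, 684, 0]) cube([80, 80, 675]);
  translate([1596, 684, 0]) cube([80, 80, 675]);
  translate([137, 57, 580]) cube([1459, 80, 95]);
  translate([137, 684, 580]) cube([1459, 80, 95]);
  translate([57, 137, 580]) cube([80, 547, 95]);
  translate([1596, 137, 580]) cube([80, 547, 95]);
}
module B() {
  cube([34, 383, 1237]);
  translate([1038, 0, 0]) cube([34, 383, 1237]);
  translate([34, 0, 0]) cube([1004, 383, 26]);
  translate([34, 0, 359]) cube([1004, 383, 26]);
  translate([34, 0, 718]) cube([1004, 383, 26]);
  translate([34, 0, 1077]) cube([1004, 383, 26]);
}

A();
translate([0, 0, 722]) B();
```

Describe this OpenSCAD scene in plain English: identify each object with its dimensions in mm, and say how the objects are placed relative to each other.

A is a table: top 1733 mm (x) × 821 mm (y), 47 mm thick, upper face at z = 722 mm, on four 80×80 mm square legs, each inset 57 mm from the nearest pair of top edges, running from z = 0 to the bottom of the top. Four apron rails, 80 mm thick and 95 mm tall, run between adjacent legs with their top edges flush with the underside of the top and their outer faces flush with the legs' outer faces.

B is a bookshelf 1072 mm wide overall, 383 mm deep and 1237 mm tall. The two sides are 34 mm thick vertical panels. 4 horizontal shelves of 26 mm thickness span between the inner faces of the sides; the lowest shelf sits on the floor and shelves are stacked with a clear vertical gap of 333 mm between each pair.

The bookshelf is on top of the table.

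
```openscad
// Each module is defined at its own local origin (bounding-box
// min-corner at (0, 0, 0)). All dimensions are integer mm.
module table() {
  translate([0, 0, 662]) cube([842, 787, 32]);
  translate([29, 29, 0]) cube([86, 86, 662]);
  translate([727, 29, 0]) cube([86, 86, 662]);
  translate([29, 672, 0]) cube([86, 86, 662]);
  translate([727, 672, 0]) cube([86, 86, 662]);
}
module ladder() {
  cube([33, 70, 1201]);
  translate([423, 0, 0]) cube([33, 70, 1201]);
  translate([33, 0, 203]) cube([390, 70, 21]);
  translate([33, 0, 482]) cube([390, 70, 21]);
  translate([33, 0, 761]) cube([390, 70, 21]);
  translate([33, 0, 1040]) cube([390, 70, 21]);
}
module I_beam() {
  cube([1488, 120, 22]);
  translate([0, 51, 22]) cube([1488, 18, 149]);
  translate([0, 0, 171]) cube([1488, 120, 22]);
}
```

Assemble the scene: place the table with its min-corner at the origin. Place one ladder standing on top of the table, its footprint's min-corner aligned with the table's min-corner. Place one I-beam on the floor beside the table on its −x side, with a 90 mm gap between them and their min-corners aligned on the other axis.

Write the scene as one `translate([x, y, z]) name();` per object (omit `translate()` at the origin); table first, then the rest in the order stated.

table();
translate([0, 0, 694]) ladder();
translate([-1578, 0, 0]) I_beam();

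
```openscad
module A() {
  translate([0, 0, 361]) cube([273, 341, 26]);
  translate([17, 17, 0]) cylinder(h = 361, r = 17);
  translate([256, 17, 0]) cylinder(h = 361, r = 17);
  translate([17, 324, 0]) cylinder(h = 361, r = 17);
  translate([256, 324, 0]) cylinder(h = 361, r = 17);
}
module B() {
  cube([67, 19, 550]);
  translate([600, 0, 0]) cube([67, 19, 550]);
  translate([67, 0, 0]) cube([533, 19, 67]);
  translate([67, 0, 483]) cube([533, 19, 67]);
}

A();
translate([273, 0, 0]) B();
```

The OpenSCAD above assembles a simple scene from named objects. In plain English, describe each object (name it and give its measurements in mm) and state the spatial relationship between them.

A is a four-legged stool. The seat is 273×341 mm, 26 mm thick, top at z = 387 mm. It stands on four round legs, each 34 mm in diameter, from z = 0 to the seat underside, each leg's axis is inset half a diameter from the nearest pair of seat edges (so the leg's bounding box is flush with the corner).

B is a rectangular picture frame lying in the x–z plane (depth along y). The opening is 533 mm wide (x) by 416 mm tall (z), surrounded by a border 67 mm wide on all four sides. The frame is 19 mm deep and is made of two full-height vertical stiles with two horizontal rails fitted between them.

The picture frame is against the stool's +x side, with their −y faces flush.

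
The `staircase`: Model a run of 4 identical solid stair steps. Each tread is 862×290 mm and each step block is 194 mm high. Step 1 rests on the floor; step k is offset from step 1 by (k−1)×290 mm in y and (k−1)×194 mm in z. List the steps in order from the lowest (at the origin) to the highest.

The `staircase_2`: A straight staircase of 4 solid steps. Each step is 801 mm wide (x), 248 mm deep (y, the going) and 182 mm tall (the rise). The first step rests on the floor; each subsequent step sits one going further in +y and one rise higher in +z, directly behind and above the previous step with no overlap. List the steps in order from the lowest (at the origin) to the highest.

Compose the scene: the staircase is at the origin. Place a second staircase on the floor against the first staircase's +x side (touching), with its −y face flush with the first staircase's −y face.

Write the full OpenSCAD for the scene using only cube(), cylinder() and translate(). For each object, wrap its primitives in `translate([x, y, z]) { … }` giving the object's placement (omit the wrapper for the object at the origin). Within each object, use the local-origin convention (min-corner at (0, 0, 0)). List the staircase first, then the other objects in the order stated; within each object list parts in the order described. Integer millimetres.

cube([862, 290, 194]);
translate([0, 290, 194]) cube([862, 290, 194]);
translate([0, 580, 388]) cube([862, 290, 194]);
translate([0, 870, 582]) cube([862, 290, 194]);
translate([862, 0, 0]) {
  cube([801, 248, 182]);
  translate([0, 248, 182]) cube([801, 248, 182]);
  translate([0, 496, 364]) cube([801, 248, 182]);
  translate([0, 744, 546]) cube([801, 248, 182]);
}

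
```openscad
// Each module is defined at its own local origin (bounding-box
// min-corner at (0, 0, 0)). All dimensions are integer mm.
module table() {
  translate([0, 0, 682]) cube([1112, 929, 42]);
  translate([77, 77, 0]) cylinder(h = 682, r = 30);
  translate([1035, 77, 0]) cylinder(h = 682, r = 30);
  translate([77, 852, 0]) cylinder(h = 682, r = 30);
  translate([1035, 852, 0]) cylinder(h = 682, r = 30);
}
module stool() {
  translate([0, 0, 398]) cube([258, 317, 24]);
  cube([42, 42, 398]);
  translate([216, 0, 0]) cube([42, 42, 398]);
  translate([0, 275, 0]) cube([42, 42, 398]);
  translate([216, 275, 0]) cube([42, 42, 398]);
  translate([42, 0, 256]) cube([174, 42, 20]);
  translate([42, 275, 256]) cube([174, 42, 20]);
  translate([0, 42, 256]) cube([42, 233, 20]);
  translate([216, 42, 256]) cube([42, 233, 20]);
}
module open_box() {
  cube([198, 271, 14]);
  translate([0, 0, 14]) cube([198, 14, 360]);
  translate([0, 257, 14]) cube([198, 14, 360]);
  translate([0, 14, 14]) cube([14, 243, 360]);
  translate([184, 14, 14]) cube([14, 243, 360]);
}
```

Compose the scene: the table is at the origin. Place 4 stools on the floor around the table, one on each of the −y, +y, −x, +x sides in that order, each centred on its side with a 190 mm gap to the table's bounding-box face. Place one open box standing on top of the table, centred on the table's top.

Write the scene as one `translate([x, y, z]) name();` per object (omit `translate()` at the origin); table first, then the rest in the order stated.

table();
translate([427, -507, 0]) stool();
translate([427, 1119, 0]) stool();
translate([-448, 306, 0]) stool();
translate([1302, 306, 0]) stool();
translate([457, 329, 724]) open_box();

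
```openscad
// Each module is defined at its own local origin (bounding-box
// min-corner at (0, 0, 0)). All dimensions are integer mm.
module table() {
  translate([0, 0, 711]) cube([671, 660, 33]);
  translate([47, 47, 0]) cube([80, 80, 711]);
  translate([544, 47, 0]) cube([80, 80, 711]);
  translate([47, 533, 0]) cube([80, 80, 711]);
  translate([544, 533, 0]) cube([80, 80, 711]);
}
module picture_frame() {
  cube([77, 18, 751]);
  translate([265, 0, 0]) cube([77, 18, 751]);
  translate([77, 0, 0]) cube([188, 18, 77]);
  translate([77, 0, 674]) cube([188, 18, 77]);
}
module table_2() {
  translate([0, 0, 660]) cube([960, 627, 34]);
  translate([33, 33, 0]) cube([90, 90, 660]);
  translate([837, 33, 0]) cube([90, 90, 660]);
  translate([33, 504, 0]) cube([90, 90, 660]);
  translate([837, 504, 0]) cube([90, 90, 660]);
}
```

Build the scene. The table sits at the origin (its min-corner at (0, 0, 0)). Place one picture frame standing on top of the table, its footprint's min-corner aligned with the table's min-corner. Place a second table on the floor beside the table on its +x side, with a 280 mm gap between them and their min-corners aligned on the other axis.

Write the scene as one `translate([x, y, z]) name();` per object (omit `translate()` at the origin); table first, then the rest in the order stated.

table();
translate([0, 0, 744]) picture_frame();
translate([951, 0, 0]) table_2();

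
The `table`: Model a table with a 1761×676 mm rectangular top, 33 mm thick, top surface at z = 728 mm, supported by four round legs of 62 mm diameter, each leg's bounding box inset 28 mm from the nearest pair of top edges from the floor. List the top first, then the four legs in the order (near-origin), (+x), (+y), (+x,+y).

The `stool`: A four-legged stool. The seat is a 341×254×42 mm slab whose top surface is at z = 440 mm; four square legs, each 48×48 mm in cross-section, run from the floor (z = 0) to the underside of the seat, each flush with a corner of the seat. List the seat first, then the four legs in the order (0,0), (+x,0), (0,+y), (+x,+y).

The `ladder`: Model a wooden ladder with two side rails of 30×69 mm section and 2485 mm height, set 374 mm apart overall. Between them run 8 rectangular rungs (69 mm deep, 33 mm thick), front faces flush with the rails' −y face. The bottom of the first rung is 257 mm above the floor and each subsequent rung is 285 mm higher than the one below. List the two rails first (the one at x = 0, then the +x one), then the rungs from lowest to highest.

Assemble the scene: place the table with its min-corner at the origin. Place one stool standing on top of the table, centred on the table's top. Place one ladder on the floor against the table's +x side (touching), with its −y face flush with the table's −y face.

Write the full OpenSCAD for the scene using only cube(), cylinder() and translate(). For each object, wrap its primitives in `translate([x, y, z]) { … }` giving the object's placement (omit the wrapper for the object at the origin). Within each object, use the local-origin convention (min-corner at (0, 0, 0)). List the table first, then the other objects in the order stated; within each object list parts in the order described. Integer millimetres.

translate([0, 0, 695]) cube([1761, 676, 33]);
translate([59, 59, 0]) cylinder(h = 695, r = 31);
translate([1702, 59, 0]) cylinder(h = 695, r = 31);
translate([59, 617, 0]) cylinder(h = 695, r = 31);
translate([1702, 617, 0]) cylinder(h = 695, r = 31);
translate([710, 211, 728]) {
  translate([0, 0, 398]) cube([341, 254, 42]);
  cube([48, 48, 398]);
  translate([293, 0, 0]) cube([48, 48, 398]);
  translate([0, 206, 0]) cube([48, 48, 398]);
  translate([293, 206, 0]) cube([48, 48, 398]);
}
translate([1761, 0, 0]) {
  cube([30, 69, 2485]);
  translate([344, 0, 0]) cube([30, 69, 2485]);
  translate([30, 0, 257]) cube([314, 69, 33]);
  translate([30, 0, 542]) cube([314, 69, 33]);
  translate([30, 0, 827]) cube([314, 69, 33]);
  translate([30, 0, 1112]) cube([314, 69, 33]);
  translate([30, 0, 1397]) cube([314, 69, 33]);
  translate([30, 0, 1682]) cube([314, 69, 33]);
  translate([30, 0, 1967]) cube([314, 69, 33]);
  translate([30, 0, 2252]) cube([314, 69, 33]);
}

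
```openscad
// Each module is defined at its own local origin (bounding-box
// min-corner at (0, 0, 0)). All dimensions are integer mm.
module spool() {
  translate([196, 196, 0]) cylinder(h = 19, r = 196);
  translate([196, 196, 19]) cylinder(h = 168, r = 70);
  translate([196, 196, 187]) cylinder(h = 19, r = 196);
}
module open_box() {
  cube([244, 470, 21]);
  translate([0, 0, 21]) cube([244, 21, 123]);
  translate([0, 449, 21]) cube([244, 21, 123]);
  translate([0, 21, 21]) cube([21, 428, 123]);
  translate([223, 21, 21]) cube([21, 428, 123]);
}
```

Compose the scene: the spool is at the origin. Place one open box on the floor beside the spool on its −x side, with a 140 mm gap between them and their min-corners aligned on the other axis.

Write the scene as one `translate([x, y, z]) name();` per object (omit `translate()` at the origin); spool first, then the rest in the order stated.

spool();
translate([-384, 0, 0]) open_box();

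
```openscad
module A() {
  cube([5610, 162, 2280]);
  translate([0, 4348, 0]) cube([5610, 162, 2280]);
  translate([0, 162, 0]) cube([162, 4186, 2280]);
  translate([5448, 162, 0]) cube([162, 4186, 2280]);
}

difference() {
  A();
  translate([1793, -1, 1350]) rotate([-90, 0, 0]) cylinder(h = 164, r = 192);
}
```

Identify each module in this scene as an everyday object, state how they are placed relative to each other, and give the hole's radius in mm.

The subtracted cylinder has r = 192 mm.

A is a house frame. The house frame has a circular hole through its front wall. The hole's radius is 192 mm.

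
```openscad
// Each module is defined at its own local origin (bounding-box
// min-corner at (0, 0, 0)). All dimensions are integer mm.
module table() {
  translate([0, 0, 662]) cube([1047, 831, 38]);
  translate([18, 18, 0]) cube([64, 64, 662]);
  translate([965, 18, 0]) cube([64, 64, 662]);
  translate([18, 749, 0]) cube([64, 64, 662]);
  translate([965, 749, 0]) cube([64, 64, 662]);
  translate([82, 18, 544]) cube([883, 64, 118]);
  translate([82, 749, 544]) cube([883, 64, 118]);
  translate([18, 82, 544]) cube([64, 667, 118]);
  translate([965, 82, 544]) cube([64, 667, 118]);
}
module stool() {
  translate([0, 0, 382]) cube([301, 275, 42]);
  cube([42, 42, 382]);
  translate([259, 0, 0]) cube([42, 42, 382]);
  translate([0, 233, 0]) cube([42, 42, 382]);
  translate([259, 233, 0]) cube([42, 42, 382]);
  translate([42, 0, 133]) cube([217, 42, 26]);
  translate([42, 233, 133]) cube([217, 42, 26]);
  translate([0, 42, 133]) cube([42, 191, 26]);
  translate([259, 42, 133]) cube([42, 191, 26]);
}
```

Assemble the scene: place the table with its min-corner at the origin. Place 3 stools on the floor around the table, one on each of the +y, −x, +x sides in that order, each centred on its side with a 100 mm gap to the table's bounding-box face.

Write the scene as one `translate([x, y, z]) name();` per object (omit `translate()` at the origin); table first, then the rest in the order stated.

table();
translate([373, 931, 0]) stool();
translate([-401, 278, 0]) stool();
translate([1147, 278, 0]) stool();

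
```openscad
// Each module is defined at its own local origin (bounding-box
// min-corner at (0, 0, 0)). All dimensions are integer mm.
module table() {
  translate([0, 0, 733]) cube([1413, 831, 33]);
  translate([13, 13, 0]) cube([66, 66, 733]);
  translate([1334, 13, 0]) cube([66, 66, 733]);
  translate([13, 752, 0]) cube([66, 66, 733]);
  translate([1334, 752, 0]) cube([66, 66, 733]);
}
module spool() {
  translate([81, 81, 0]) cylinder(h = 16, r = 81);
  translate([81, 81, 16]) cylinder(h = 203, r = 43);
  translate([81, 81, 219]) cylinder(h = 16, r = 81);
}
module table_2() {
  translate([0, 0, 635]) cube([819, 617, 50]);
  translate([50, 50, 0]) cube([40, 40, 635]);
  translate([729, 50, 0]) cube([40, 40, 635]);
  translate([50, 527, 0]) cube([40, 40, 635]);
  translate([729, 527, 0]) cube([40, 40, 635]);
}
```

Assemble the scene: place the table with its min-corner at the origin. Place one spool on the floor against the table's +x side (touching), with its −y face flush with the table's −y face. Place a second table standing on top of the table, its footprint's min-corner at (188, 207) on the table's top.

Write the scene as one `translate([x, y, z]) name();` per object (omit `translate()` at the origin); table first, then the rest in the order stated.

table();
translate([1413, 0, 0]) spool();
translate([188, 207, 766]) table_2();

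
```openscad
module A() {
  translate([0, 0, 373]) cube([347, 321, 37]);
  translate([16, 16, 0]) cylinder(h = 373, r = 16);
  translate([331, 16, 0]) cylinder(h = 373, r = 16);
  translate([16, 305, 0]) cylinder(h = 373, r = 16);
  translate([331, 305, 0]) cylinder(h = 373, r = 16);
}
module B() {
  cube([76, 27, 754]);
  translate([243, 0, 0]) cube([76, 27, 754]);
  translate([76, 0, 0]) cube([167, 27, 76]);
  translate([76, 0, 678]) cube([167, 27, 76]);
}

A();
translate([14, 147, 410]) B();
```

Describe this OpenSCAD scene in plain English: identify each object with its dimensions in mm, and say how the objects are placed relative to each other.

A is a four-legged stool. The seat is a 347×321×37 mm slab whose top surface is at z = 410 mm; four round legs, each 32 mm in diameter, run from the floor (z = 0) to the underside of the seat, each leg's axis is inset half a diameter from the nearest pair of seat edges (so the leg's bounding box is flush with the corner).

B is a rectangular picture frame lying in the x–z plane (depth along y). The opening is 167 mm wide (x) by 602 mm tall (z), surrounded by a border 76 mm wide on all four sides. The frame is 27 mm deep and is made of two full-height vertical stiles with two horizontal rails fitted between them.

The picture frame is on top of the stool, centred.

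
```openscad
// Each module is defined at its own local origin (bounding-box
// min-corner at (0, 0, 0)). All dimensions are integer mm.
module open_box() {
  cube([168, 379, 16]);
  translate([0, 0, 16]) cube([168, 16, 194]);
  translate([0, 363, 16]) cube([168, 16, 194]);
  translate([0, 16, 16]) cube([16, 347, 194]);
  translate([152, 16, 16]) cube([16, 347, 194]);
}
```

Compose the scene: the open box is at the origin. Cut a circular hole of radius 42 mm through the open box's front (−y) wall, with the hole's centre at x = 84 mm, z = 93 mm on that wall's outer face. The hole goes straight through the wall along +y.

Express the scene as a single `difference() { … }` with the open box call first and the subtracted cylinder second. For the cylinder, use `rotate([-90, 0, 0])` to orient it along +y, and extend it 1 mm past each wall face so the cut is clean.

difference() {
  open_box();
  translate([84, -1, 93]) rotate([-90, 0, 0]) cylinder(h = 18, r = 42);
}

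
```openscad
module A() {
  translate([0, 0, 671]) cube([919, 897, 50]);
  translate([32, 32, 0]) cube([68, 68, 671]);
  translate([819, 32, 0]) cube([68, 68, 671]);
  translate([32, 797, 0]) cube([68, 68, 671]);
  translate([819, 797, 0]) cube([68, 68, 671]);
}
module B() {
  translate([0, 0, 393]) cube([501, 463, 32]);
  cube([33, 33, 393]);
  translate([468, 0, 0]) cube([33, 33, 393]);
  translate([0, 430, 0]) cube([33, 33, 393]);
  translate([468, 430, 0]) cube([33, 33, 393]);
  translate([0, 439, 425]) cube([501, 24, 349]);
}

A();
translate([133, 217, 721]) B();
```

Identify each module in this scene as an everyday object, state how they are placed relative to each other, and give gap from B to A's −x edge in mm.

The chair's min-x is at 133; the table's min-x is 0; gap = 133 mm.

A is a table. B is a chair. The chair is on top of the table. The gap from the chair to the table's −x edge is 133 mm.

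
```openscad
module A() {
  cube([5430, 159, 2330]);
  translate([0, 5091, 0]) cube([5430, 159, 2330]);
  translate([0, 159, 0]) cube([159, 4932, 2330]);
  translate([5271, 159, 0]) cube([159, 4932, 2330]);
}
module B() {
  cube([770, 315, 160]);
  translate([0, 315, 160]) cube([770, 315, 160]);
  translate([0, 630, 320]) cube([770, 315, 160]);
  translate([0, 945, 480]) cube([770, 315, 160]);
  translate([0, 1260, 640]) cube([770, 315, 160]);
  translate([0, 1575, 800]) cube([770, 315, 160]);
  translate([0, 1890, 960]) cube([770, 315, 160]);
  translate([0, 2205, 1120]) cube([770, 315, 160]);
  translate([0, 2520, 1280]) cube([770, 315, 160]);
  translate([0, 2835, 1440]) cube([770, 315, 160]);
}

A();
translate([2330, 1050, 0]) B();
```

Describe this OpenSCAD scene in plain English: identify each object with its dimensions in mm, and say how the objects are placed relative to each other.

A is the wall frame of a small rectangular building: four walls, each 2330 mm tall and 159 mm thick, enclosing a footprint 5430 mm (x) by 5250 mm (y) outside-to-outside, with no floor or roof. The front and back walls (the −y and +y sides) span the full width; the two side walls fit between them.

B is a run of 10 identical solid stair steps. Each tread is 770×315 mm and each step block is 160 mm high. Step 1 rests on the floor; step k is offset from step 1 by (k−1)×315 mm in y and (k−1)×160 mm in z.

The staircase sits inside the house frame, centred.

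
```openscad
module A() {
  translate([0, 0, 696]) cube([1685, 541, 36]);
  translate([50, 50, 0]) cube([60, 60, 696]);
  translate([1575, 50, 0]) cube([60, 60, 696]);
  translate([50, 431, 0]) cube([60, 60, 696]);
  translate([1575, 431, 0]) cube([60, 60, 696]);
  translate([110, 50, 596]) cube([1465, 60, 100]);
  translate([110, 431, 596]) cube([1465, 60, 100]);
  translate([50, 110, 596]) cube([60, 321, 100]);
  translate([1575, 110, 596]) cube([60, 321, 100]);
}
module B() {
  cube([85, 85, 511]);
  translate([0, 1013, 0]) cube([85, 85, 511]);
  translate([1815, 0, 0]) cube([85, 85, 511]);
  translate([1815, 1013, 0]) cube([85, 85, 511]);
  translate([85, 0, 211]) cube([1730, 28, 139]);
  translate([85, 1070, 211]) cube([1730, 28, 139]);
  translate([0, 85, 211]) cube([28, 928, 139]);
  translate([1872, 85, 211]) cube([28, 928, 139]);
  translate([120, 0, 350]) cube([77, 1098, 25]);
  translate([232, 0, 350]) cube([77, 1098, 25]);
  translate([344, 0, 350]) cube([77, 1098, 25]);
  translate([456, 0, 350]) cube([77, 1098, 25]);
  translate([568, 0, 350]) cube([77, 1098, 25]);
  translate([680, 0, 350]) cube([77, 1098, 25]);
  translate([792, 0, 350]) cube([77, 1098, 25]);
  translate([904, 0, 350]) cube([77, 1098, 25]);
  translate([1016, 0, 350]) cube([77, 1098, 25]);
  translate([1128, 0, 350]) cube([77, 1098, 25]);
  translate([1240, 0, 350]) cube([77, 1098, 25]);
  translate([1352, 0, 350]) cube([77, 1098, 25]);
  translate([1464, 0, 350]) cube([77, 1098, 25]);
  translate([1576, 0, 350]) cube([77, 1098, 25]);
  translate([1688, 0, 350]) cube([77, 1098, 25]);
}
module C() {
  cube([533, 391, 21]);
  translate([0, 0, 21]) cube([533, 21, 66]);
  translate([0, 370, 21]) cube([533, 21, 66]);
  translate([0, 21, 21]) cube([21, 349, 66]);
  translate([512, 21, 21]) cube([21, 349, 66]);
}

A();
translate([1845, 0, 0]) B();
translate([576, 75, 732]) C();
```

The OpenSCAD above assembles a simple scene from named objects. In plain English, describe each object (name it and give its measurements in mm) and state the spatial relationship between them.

A is a table: top 1685 mm (x) × 541 mm (y), 36 mm thick, upper face at z = 732 mm, on four 60×60 mm square legs, each inset 50 mm from the nearest pair of top edges, running from z = 0 to the bottom of the top. Four apron rails, 60 mm thick and 100 mm tall, run between adjacent legs with their top edges flush with the underside of the top and their outer faces flush with the legs' outer faces.

B is a bed frame 1900 mm long (x) by 1098 mm wide (y). Four 85×85 mm corner posts, 511 mm tall, at the corners of the footprint. Four rails of 28 mm thickness and 139 mm height run between adjacent posts with their undersides at z = 211 mm, their outer faces flush with the outside of the frame (the two x-running rails run between the posts' inner faces; the two y-running rails run between the posts' inner faces). 15 slats, each 77 mm wide (x) and 25 mm thick, lie across the top of the two x-running rails, running the full 1098 mm width of the frame in y; the slats are evenly spaced along x between the inner faces of the end posts with equal gaps (rounded down to the nearest mm) at the −x end and between each pair — any rounding remainder accumulates at the +x end.

C is an open storage box with external size 533×391×87 mm and wall thickness 21 mm (the base is also 21 mm thick). The base covers the whole footprint; the four walls stand on the base, with the y-facing walls full-width and the x-facing walls fitting between their inner faces.

The bed frame is on the floor beside the table on its +x side. The open box is on top of the table, centred.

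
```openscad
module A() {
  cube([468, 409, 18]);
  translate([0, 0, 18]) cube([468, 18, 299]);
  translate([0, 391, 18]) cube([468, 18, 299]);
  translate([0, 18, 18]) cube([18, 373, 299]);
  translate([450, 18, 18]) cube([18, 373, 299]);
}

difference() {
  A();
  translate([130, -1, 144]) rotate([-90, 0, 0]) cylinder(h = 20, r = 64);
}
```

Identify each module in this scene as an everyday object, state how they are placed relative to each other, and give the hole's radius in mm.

A is an open box. The open box has a circular hole through its front wall. The hole's radius is 64 mm.

The subtracted cylinder has r = 64 mm.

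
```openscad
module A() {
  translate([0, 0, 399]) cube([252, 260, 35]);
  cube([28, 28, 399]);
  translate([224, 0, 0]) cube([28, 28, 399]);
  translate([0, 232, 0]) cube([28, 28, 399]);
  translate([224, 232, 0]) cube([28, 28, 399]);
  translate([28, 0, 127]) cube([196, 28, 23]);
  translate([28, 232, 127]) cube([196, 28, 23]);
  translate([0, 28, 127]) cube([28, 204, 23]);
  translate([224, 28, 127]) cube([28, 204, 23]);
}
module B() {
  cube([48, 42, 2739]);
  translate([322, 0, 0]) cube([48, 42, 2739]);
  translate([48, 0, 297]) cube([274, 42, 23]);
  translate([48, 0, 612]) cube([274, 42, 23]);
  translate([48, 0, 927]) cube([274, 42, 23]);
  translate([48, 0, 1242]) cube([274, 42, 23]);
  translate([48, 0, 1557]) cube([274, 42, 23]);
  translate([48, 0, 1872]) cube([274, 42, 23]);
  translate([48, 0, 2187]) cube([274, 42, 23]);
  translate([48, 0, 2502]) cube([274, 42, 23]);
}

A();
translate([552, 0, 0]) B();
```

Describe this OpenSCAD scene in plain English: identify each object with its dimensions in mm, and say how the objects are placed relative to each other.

A is a four-legged stool. The seat is 252×260 mm, 35 mm thick, top at z = 434 mm. It stands on four square legs, each 28×28 mm in cross-section, from z = 0 to the seat underside, each flush with a corner of the seat. Four stretchers, 28 mm wide and 23 mm tall, connect adjacent legs with their undersides at z = 127 mm, each running between the inner faces of the legs it joins and aligned with the legs' outer faces on the other axis.

B is a wooden ladder with two side rails of 48×42 mm section and 2739 mm height, set 370 mm apart overall. Between them run 8 rectangular rungs (42 mm deep, 23 mm thick), front faces flush with the rails' −y face. The bottom of the first rung is 297 mm above the floor and each subsequent rung is 315 mm higher than the one below.

The ladder is on the floor beside the stool on its +x side.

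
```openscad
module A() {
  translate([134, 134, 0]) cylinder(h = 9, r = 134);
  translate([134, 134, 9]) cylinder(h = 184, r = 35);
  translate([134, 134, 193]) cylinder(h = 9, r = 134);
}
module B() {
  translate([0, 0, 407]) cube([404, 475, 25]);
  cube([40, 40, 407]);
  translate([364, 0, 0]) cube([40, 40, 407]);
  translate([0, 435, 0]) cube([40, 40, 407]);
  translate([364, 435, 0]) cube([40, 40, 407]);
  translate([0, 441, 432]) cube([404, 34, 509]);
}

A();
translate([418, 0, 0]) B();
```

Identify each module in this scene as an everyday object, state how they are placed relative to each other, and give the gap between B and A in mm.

The chair's nearest face is 150 mm from the spool's +x face.

A is a spool. B is a chair. The chair is on the floor beside the spool on its +x side. The gap between the chair and the spool is 150 mm.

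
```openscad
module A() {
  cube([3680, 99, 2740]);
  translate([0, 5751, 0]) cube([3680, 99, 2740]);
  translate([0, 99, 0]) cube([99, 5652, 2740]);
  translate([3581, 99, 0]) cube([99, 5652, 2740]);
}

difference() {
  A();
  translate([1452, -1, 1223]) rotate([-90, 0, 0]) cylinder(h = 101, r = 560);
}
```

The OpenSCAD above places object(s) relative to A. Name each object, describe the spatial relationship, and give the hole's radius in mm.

The subtracted cylinder has r = 560 mm.

A is a house frame. The house frame has a circular hole through its front wall. The hole's radius is 560 mm.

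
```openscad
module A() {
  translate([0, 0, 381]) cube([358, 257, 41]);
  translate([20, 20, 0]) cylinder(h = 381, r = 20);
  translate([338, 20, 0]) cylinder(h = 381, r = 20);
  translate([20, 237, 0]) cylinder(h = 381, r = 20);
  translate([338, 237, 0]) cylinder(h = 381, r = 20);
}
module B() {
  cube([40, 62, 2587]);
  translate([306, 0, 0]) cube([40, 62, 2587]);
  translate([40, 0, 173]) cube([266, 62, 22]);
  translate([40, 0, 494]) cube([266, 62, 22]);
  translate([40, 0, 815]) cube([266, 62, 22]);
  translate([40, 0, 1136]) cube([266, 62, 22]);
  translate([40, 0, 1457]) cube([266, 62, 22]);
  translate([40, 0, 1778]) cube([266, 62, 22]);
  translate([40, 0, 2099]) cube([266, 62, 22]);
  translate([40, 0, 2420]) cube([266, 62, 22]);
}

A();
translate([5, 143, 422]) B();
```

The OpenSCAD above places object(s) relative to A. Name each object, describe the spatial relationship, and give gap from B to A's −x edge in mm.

A is a stool. B is a ladder. The ladder is on top of the stool. The gap from the ladder to the stool's −x edge is 5 mm.

The ladder's min-x is at 5; the stool's min-x is 0; gap = 5 mm.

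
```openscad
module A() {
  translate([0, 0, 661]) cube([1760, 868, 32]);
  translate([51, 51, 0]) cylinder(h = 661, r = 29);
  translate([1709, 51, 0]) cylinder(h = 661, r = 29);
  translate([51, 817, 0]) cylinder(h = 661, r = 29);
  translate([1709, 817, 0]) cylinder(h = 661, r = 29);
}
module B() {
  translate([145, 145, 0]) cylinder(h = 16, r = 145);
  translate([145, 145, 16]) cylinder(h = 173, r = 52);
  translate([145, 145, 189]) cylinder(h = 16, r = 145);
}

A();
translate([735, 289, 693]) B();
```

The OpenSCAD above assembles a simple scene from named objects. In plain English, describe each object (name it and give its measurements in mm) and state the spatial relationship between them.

A is a table: top 1760 mm (x) × 868 mm (y), 32 mm thick, upper face at z = 693 mm, on four round legs of 58 mm diameter, each leg's bounding box inset 22 mm from the nearest pair of top edges, running from z = 0 to the bottom of the top.

B is a spool: two coaxial disc flanges of radius 145 mm and thickness 16 mm, joined by a core cylinder of radius 52 mm and height 173 mm. The lower flange rests on z = 0 and the three cylinders share a vertical axis.

The spool is on top of the table, centred.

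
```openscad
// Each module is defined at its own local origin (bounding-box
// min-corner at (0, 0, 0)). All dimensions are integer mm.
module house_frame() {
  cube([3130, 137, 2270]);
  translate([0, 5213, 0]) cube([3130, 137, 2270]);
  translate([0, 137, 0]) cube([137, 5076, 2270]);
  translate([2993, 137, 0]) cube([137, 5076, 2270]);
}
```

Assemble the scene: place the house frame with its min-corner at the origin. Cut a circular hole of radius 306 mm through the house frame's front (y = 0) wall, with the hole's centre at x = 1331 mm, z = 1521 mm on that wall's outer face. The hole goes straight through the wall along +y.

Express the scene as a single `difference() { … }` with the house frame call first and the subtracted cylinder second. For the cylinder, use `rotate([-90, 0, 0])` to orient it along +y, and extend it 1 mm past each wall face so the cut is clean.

difference() {
  house_frame();
  translate([1331, -1, 1521]) rotate([-90, 0, 0]) cylinder(h = 139, r = 306);
}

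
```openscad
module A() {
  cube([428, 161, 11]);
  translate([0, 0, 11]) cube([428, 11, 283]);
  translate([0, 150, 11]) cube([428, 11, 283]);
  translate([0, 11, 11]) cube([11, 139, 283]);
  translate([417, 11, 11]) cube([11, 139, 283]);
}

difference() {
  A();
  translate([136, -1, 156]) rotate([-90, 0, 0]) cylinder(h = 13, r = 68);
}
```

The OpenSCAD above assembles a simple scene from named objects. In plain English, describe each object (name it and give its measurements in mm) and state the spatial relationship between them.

A is an open-topped rectangular box: outside dimensions 428×161×294 mm, with a uniform wall and base thickness of 11 mm. The base is a full 428×161 slab on the floor; four walls sit on top of the base. The front and back walls (the −y and +y sides) span the full width; the two side walls fit between them.

The open box has a circular hole of radius 68 mm through its front wall, centred at (x = 136, z = 156).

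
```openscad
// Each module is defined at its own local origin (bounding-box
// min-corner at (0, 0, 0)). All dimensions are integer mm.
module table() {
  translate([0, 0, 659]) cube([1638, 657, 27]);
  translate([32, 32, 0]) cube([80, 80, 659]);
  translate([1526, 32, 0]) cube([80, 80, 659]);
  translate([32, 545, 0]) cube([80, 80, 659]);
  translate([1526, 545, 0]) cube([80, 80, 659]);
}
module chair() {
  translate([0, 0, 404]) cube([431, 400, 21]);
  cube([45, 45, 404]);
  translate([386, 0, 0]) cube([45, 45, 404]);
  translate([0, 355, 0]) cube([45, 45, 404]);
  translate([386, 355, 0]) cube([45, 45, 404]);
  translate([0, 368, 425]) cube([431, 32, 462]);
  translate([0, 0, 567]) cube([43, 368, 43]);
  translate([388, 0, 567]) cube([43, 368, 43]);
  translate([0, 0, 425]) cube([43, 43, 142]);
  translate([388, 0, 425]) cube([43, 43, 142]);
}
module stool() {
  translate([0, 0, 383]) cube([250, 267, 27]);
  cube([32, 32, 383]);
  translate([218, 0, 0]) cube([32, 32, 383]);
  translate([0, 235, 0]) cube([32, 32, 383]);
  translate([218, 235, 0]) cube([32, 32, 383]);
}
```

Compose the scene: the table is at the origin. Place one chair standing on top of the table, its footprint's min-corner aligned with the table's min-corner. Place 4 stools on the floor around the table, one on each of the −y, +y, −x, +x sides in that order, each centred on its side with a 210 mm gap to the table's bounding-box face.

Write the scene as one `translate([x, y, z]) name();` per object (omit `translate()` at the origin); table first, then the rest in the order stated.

table();
translate([0, 0, 686]) chair();
translate([694, -477, 0]) stool();
translate([694, 867, 0]) stool();
translate([-460, 195, 0]) stool();
translate([1848, 195, 0]) stool();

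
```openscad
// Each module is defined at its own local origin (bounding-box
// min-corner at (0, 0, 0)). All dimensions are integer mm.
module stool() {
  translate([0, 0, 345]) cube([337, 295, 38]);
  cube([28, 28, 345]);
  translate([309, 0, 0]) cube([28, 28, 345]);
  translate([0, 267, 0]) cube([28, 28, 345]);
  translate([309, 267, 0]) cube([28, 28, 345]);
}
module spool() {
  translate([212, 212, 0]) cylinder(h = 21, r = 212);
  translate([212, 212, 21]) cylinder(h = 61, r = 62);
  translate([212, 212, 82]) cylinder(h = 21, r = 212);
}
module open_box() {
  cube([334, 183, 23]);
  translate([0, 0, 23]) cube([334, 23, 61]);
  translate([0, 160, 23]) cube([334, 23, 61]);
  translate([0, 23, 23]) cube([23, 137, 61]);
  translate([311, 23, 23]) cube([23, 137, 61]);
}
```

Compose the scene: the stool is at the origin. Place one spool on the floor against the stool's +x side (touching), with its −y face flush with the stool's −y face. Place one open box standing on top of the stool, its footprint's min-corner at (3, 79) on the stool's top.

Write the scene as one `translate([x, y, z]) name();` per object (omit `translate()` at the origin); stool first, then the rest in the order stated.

stool();
translate([337, 0, 0]) spool();
translate([3, 79, 383]) open_box();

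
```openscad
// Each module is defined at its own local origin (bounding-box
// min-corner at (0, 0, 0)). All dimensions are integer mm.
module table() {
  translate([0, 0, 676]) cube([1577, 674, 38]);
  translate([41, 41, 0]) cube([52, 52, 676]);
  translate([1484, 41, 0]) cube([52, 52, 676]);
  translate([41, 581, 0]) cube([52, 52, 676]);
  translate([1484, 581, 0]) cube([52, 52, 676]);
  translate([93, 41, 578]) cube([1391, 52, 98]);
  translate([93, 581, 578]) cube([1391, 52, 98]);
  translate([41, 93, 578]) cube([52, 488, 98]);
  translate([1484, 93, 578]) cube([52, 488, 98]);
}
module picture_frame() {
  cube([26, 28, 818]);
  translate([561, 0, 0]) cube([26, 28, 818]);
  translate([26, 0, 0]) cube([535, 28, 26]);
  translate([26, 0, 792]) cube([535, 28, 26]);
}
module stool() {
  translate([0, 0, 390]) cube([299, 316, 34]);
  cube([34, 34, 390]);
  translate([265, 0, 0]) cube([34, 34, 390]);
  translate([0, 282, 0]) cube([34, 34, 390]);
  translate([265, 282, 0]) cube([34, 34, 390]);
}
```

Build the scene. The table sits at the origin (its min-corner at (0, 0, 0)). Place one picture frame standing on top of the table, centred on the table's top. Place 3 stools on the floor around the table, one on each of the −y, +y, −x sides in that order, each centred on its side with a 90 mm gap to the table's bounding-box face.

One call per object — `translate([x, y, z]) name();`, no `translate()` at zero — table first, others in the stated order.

table();
translate([495, 323, 714]) picture_frame();
translate([639, -406, 0]) stool();
translate([639, 764, 0]) stool();
translate([-389, 179, 0]) stool();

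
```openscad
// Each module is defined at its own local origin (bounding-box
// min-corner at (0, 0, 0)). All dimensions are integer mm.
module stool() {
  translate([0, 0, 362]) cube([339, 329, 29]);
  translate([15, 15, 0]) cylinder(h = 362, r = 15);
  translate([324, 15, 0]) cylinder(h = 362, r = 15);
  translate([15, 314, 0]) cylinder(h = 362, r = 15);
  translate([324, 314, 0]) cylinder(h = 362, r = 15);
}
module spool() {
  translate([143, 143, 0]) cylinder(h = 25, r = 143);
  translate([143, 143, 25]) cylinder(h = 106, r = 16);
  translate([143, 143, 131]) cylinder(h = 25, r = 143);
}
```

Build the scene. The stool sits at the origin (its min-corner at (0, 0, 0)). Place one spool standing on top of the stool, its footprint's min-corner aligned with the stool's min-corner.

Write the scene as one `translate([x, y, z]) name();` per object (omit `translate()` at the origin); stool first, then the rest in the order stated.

stool();
translate([0, 0, 391]) spool();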